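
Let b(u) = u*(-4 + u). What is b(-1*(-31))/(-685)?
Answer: -837/685 ≈ -1.2219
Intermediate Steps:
b(-1*(-31))/(-685) = ((-1*(-31))*(-4 - 1*(-31)))/(-685) = (31*(-4 + 31))*(-1/685) = (31*27)*(-1/685) = 837*(-1/685) = -837/685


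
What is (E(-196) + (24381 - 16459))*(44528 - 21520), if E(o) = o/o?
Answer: 182292384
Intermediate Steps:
E(o) = 1
(E(-196) + (24381 - 16459))*(44528 - 21520) = (1 + (24381 - 16459))*(44528 - 21520) = (1 + 7922)*23008 = 7923*23008 = 182292384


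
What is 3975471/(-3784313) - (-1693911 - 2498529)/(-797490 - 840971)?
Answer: -22379159383851/6200449262293 ≈ -3.6093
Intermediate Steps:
3975471/(-3784313) - (-1693911 - 2498529)/(-797490 - 840971) = 3975471*(-1/3784313) - (-4192440)/(-1638461) = -3975471/3784313 - (-4192440)*(-1)/1638461 = -3975471/3784313 - 1*4192440/1638461 = -3975471/3784313 - 4192440/1638461 = -22379159383851/6200449262293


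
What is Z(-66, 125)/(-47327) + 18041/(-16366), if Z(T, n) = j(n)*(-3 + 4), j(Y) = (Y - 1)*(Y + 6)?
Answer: -159953673/110650526 ≈ -1.4456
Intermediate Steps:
j(Y) = (-1 + Y)*(6 + Y)
Z(T, n) = -6 + n² + 5*n (Z(T, n) = (-6 + n² + 5*n)*(-3 + 4) = (-6 + n² + 5*n)*1 = -6 + n² + 5*n)
Z(-66, 125)/(-47327) + 18041/(-16366) = (-6 + 125² + 5*125)/(-47327) + 18041/(-16366) = (-6 + 15625 + 625)*(-1/47327) + 18041*(-1/16366) = 16244*(-1/47327) - 18041/16366 = -16244/47327 - 18041/16366 = -159953673/110650526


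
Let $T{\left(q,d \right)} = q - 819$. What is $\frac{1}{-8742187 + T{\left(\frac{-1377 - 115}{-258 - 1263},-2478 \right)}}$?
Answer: $- \frac{1521}{13298110634} \approx -1.1438 \cdot 10^{-7}$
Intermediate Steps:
$T{\left(q,d \right)} = -819 + q$ ($T{\left(q,d \right)} = q - 819 = -819 + q$)
$\frac{1}{-8742187 + T{\left(\frac{-1377 - 115}{-258 - 1263},-2478 \right)}} = \frac{1}{-8742187 - \left(819 - \frac{-1377 - 115}{-258 - 1263}\right)} = \frac{1}{-8742187 - \left(819 + \frac{1492}{-1521}\right)} = \frac{1}{-8742187 - \frac{1244207}{1521}} = \frac{1}{- \frac{13298110634}{1521}} = - \frac{1521}{13298110634}$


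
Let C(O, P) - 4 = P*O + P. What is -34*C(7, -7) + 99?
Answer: 1867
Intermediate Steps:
C(O, P) = 4 + P + O*P (C(O, P) = 4 + (P*O + P) = 4 + (O*P + P) = 4 + (P + O*P) = 4 + P + O*P)
-34*C(7, -7) + 99 = -34*(4 - 7 + 7*(-7)) + 99 = -34*(4 - 7 - 49) + 99 = -34*(-52) + 99 = 1768 + 99 = 1867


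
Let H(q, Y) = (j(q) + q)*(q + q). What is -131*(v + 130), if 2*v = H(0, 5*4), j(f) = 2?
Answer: -17030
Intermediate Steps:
H(q, Y) = 2*q*(2 + q) (H(q, Y) = (2 + q)*(q + q) = (2 + q)*(2*q) = 2*q*(2 + q))
v = 0 (v = (2*0*(2 + 0))/2 = (2*0*2)/2 = (1/2)*0 = 0)
-131*(v + 130) = -131*(0 + 130) = -131*130 = -17030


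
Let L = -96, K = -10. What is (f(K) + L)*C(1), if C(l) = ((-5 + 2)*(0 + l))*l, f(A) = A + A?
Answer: 348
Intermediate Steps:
f(A) = 2*A
C(l) = -3*l**2 (C(l) = (-3*l)*l = -3*l**2)
(f(K) + L)*C(1) = (2*(-10) - 96)*(-3*1**2) = (-20 - 96)*(-3*1) = -116*(-3) = 348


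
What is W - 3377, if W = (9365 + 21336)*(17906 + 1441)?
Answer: 593968870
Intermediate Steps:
W = 593972247 (W = 30701*19347 = 593972247)
W - 3377 = 593972247 - 3377 = 593968870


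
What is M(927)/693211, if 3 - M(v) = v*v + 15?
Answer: -859341/693211 ≈ -1.2397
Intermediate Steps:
M(v) = -12 - v**2 (M(v) = 3 - (v*v + 15) = 3 - (v**2 + 15) = 3 - (15 + v**2) = 3 + (-15 - v**2) = -12 - v**2)
M(927)/693211 = (-12 - 1*927**2)/693211 = (-12 - 1*859329)*(1/693211) = (-12 - 859329)*(1/693211) = -859341*1/693211 = -859341/693211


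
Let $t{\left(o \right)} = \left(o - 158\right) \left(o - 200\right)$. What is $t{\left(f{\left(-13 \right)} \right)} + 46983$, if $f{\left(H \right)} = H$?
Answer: $83406$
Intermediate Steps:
$t{\left(o \right)} = \left(-200 + o\right) \left(-158 + o\right)$ ($t{\left(o \right)} = \left(-158 + o\right) \left(-200 + o\right) = \left(-200 + o\right) \left(-158 + o\right)$)
$t{\left(f{\left(-13 \right)} \right)} + 46983 = \left(31600 + \left(-13\right)^{2} - -4654\right) + 46983 = \left(31600 + 169 + 4654\right) + 46983 = 36423 + 46983 = 83406$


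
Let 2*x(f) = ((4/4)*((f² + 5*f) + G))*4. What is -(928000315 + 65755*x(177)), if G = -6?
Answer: -5163674395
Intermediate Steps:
x(f) = -12 + 2*f² + 10*f (x(f) = (((4/4)*((f² + 5*f) - 6))*4)/2 = (((4*(¼))*(-6 + f² + 5*f))*4)/2 = ((1*(-6 + f² + 5*f))*4)/2 = ((-6 + f² + 5*f)*4)/2 = (-24 + 4*f² + 20*f)/2 = -12 + 2*f² + 10*f)
-(928000315 + 65755*x(177)) = -65755/(1/((-12 + 2*177² + 10*177) + 14113)) = -65755/(1/((-12 + 2*31329 + 1770) + 14113)) = -65755/(1/((-12 + 62658 + 1770) + 14113)) = -65755/(1/(64416 + 14113)) = -65755/(1/78529) = -65755/1/78529 = -65755*78529 = -5163674395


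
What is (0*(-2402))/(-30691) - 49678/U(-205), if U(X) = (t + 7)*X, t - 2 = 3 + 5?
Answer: 49678/3485 ≈ 14.255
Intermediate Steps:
t = 10 (t = 2 + (3 + 5) = 2 + 8 = 10)
U(X) = 17*X (U(X) = (10 + 7)*X = 17*X)
(0*(-2402))/(-30691) - 49678/U(-205) = (0*(-2402))/(-30691) - 49678/(17*(-205)) = 0*(-1/30691) - 49678/(-3485) = 0 - 49678*(-1/3485) = 0 + 49678/3485 = 49678/3485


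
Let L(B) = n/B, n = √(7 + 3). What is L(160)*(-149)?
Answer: -149*√10/160 ≈ -2.9449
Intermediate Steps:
n = √10 ≈ 3.1623
L(B) = √10/B
L(160)*(-149) = (√10/160)*(-149) = -149*√10/160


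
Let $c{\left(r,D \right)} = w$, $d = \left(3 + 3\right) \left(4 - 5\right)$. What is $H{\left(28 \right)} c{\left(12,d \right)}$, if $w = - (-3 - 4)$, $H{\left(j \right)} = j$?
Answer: $196$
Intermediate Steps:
$d = -6$ ($d = 6 \left(-1\right) = -6$)
$w = 7$ ($w = \left(-1\right) \left(-7\right) = 7$)
$c{\left(r,D \right)} = 7$
$H{\left(28 \right)} c{\left(12,d \right)} = 28 \cdot 7 = 196$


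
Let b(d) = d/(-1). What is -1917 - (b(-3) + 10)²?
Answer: -2086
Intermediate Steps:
b(d) = -d (b(d) = d*(-1) = -d)
-1917 - (b(-3) + 10)² = -1917 - (-1*(-3) + 10)² = -1917 - (3 + 10)² = -1917 - 1*13² = -1917 - 1*169 = -1917 - 169 = -2086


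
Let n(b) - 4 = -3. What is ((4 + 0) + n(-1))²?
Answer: 25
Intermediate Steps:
n(b) = 1 (n(b) = 4 - 3 = 1)
((4 + 0) + n(-1))² = ((4 + 0) + 1)² = (4 + 1)² = 5² = 25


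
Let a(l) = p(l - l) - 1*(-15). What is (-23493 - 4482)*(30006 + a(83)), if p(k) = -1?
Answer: -839809500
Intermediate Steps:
a(l) = 14 (a(l) = -1 - 1*(-15) = -1 + 15 = 14)
(-23493 - 4482)*(30006 + a(83)) = (-23493 - 4482)*(30006 + 14) = -27975*30020 = -839809500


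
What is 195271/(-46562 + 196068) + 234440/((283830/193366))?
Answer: 677756981359817/4243428798 ≈ 1.5972e+5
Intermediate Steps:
195271/(-46562 + 196068) + 234440/((283830/193366)) = 195271/149506 + 234440/((283830*(1/193366))) = 195271*(1/149506) + 234440/(141915/96683) = 195271/149506 + 234440*(96683/141915) = 195271/149506 + 4533272504/28383 = 677756981359817/4243428798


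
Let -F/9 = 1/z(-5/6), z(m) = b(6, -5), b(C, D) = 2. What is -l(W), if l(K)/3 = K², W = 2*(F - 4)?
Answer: -867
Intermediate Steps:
z(m) = 2
F = -9/2 ≈ -4.5000
W = -17 (W = 2*(-9/2 - 4) = 2*(-17/2) = -17)
l(K) = 3*K²
-l(W) = -3*(-17)² = -3*289 = -1*867 = -867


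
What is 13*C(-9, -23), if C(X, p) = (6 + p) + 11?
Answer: -78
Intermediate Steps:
C(X, p) = 17 + p
13*C(-9, -23) = 13*(17 - 23) = 13*(-6) = -78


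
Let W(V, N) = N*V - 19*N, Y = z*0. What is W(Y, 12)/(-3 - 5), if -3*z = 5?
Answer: 57/2 ≈ 28.500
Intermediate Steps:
z = -5/3 (z = -1/3*5 = -5/3 ≈ -1.6667)
Y = 0 (Y = -5/3*0 = 0)
W(V, N) = -19*N + N*V
W(Y, 12)/(-3 - 5) = (12*(-19 + 0))/(-3 - 5) = (12*(-19))/(-8) = -1/8*(-228) = 57/2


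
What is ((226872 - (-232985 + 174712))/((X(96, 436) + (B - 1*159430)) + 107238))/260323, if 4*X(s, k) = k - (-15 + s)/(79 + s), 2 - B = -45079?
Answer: -28514500/182281176909 ≈ -0.00015643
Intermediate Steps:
B = 45081 (B = 2 - 1*(-45079) = 2 + 45079 = 45081)
X(s, k) = k/4 - (-15 + s)/(4*(79 + s)) (X(s, k) = (k - (-15 + s)/(79 + s))/4 = k/4 - (-15 + s)/(4*(79 + s)))
((226872 - (-232985 + 174712))/((X(96, 436) + (B - 1*159430)) + 107238))/260323 = ((226872 - (-232985 + 174712))/(((15 - 1*96 + 79*436 + 436*96)/(4*(79 + 96)) + (45081 - 1*159430)) + 107238))/260323 = ((226872 - 1*(-58273))/(((¼)*(15 - 96 + 34444 + 41856)/175 + (45081 - 159430)) + 107238))*(1/260323) = ((226872 + 58273)/(((¼)*(1/175)*76219 - 114349) + 107238))*(1/260323) = (285145/((76219/700 - 114349) + 107238))*(1/260323) = (285145/(-79968081/700 + 107238))*(1/260323) = (285145/(-4901481/700))*(1/260323) = (285145*(-700/4901481))*(1/260323) = -199601500/4901481*1/260323 = -28514500/182281176909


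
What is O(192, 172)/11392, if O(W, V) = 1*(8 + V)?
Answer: 45/2848 ≈ 0.015801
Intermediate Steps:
O(W, V) = 8 + V
O(192, 172)/11392 = (8 + 172)/11392 = 180*(1/11392) = 45/2848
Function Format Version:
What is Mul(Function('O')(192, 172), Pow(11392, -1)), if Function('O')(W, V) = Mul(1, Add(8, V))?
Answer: Rational(45, 2848) ≈ 0.015801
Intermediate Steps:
Function('O')(W, V) = Add(8, V)
Mul(Function('O')(192, 172), Pow(11392, -1)) = Mul(Add(8, 172), Pow(11392, -1)) = Mul(180, Rational(1, 11392)) = Rational(45, 2848)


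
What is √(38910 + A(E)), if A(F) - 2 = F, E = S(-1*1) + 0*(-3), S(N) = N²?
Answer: √38913 ≈ 197.26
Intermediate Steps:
E = 1 (E = (-1*1)² + 0*(-3) = (-1)² + 0 = 1 + 0 = 1)
A(F) = 2 + F
√(38910 + A(E)) = √(38910 + (2 + 1)) = √(38910 + 3) = √38913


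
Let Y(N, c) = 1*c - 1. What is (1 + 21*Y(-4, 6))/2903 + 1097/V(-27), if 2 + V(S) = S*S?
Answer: 3261653/2110481 ≈ 1.5455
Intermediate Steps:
Y(N, c) = -1 + c (Y(N, c) = c - 1 = -1 + c)
V(S) = -2 + S² (V(S) = -2 + S*S = -2 + S²)
(1 + 21*Y(-4, 6))/2903 + 1097/V(-27) = (1 + 21*(-1 + 6))/2903 + 1097/(-2 + (-27)²) = (1 + 21*5)*(1/2903) + 1097/(-2 + 729) = (1 + 105)*(1/2903) + 1097/727 = 106*(1/2903) + 1097*(1/727) = 106/2903 + 1097/727 = 3261653/2110481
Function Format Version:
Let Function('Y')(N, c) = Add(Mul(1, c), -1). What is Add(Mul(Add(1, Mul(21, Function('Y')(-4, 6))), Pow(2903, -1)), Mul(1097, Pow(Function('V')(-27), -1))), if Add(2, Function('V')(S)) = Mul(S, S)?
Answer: Rational(3261653, 2110481) ≈ 1.5455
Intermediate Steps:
Function('Y')(N, c) = Add(-1, c) (Function('Y')(N, c) = Add(c, -1) = Add(-1, c))
Function('V')(S) = Add(-2, Pow(S, 2)) (Function('V')(S) = Add(-2, Mul(S, S)) = Add(-2, Pow(S, 2)))
Add(Mul(Add(1, Mul(21, Function('Y')(-4, 6))), Pow(2903, -1)), Mul(1097, Pow(Function('V')(-27), -1))) = Add(Mul(Add(1, Mul(21, Add(-1, 6))), Pow(2903, -1)), Mul(1097, Pow(Add(-2, Pow(-27, 2)), -1))) = Add(Mul(Add(1, Mul(21, 5)), Rational(1, 2903)), Mul(1097, Pow(Add(-2, 729), -1))) = Add(Mul(Add(1, 105), Rational(1, 2903)), Mul(1097, Pow(727, -1))) = Add(Mul(106, Rational(1, 2903)), Mul(1097, Rational(1, 727))) = Add(Rational(106, 2903), Rational(1097, 727)) = Rational(3261653, 2110481)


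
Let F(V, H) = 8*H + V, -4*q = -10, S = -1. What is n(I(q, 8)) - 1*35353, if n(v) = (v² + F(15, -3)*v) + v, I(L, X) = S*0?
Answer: -35353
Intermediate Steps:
q = 5/2 (q = -¼*(-10) = 5/2 ≈ 2.5000)
I(L, X) = 0 (I(L, X) = -1*0 = 0)
F(V, H) = V + 8*H
n(v) = v² - 8*v (n(v) = (v² + (15 + 8*(-3))*v) + v = (v² + (15 - 24)*v) + v = (v² - 9*v) + v = v² - 8*v)
n(I(q, 8)) - 1*35353 = 0*(-8 + 0) - 1*35353 = 0*(-8) - 35353 = 0 - 35353 = -35353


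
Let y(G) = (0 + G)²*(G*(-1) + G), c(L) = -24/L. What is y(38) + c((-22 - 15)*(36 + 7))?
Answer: 24/1591 ≈ 0.015085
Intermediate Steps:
y(G) = 0 (y(G) = G²*(-G + G) = G²*0 = 0)
y(38) + c((-22 - 15)*(36 + 7)) = 0 - 24*1/((-22 - 15)*(36 + 7)) = 0 - 24/((-37*43)) = 0 - 24/(-1591) = 0 - 24*(-1/1591) = 0 + 24/1591 = 24/1591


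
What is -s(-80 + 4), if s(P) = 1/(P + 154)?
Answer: -1/78 ≈ -0.012821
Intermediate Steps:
s(P) = 1/(154 + P)
-s(-80 + 4) = -1/(154 + (-80 + 4)) = -1/(154 - 76) = -1/78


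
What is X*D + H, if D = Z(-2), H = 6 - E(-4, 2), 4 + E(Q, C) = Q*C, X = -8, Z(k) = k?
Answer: 34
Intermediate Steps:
E(Q, C) = -4 + C*Q (E(Q, C) = -4 + Q*C = -4 + C*Q)
H = 18 (H = 6 - (-4 + 2*(-4)) = 6 - (-4 - 8) = 6 - 1*(-12) = 6 + 12 = 18)
D = -2
X*D + H = -8*(-2) + 18 = 16 + 18 = 34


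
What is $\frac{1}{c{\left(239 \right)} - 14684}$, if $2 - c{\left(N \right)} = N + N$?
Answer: $- \frac{1}{15160} \approx -6.5963 \cdot 10^{-5}$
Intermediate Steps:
$c{\left(N \right)} = 2 - 2 N$ ($c{\left(N \right)} = 2 - \left(N + N\right) = 2 - 2 N$)
$\frac{1}{c{\left(239 \right)} - 14684} = \frac{1}{\left(2 - 478\right) - 14684} = \frac{1}{-476 - 14684} = \frac{1}{-15160} = - \frac{1}{15160}$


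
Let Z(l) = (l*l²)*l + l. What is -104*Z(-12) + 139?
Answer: -2155157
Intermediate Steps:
Z(l) = l + l⁴ (Z(l) = l³*l + l = l⁴ + l = l + l⁴)
-104*Z(-12) + 139 = -104*(-12 + (-12)⁴) + 139 = -104*(-12 + 20736) + 139 = -104*20724 + 139 = -2155296 + 139 = -2155157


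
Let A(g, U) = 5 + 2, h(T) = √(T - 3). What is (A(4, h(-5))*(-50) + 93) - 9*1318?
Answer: -12119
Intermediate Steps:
h(T) = √(-3 + T)
A(g, U) = 7
(A(4, h(-5))*(-50) + 93) - 9*1318 = (7*(-50) + 93) - 9*1318 = (-350 + 93) - 1*11862 = -257 - 11862 = -12119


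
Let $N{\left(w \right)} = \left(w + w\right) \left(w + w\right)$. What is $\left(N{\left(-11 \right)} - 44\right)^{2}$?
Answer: $193600$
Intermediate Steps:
$N{\left(w \right)} = 4 w^{2}$ ($N{\left(w \right)} = 2 w 2 w = 4 w^{2}$)
$\left(N{\left(-11 \right)} - 44\right)^{2} = \left(4 \left(-11\right)^{2} - 44\right)^{2} = \left(4 \cdot 121 - 44\right)^{2} = \left(484 - 44\right)^{2} = 440^{2} = 193600$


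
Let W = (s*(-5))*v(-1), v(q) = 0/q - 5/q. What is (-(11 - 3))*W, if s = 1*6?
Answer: 1200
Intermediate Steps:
s = 6
v(q) = -5/q (v(q) = 0 - 5/q = -5/q)
W = -150 (W = (6*(-5))*(-5/(-1)) = -(-150)*(-1) = -30*5 = -150)
(-(11 - 3))*W = -(11 - 3)*(-150) = -1*8*(-150) = -8*(-150) = 1200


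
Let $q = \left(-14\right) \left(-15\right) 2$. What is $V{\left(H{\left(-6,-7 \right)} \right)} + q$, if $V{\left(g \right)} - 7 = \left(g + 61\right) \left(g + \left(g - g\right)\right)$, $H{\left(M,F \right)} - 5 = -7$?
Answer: $309$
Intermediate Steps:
$H{\left(M,F \right)} = -2$ ($H{\left(M,F \right)} = 5 - 7 = -2$)
$q = 420$ ($q = 210 \cdot 2 = 420$)
$V{\left(g \right)} = 7 + g \left(61 + g\right)$ ($V{\left(g \right)} = 7 + \left(g + 61\right) \left(g + \left(g - g\right)\right) = 7 + \left(61 + g\right) \left(g + 0\right) = 7 + \left(61 + g\right) g = 7 + g \left(61 + g\right)$)
$V{\left(H{\left(-6,-7 \right)} \right)} + q = \left(7 + \left(-2\right)^{2} + 61 \left(-2\right)\right) + 420 = \left(7 + 4 - 122\right) + 420 = -111 + 420 = 309$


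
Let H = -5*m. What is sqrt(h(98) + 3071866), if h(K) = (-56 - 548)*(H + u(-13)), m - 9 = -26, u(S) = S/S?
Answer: sqrt(3019922) ≈ 1737.8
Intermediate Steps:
u(S) = 1
m = -17 (m = 9 - 26 = -17)
H = 85 (H = -5*(-17) = 85)
h(K) = -51944 (h(K) = (-56 - 548)*(85 + 1) = -604*86 = -51944)
sqrt(h(98) + 3071866) = sqrt(-51944 + 3071866) = sqrt(3019922)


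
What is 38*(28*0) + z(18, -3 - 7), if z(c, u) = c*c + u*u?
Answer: 424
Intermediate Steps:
z(c, u) = c**2 + u**2
38*(28*0) + z(18, -3 - 7) = 38*(28*0) + (18**2 + (-3 - 7)**2) = 38*0 + (324 + (-10)**2) = 0 + (324 + 100) = 0 + 424 = 424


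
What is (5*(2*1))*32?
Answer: 320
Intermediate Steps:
(5*(2*1))*32 = (5*2)*32 = 10*32 = 320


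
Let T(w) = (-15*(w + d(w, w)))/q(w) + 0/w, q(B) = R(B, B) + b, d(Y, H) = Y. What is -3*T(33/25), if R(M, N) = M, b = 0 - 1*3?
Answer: -495/7 ≈ -70.714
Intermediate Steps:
b = -3 (b = 0 - 3 = -3)
q(B) = -3 + B (q(B) = B - 3 = -3 + B)
T(w) = -30*w/(-3 + w) (T(w) = (-15*(w + w))/(-3 + w) + 0/w = (-30*w)/(-3 + w) + 0 = -30*w/(-3 + w) + 0 = -30*w/(-3 + w))
-3*T(33/25) = -(-90)*33/25/(-3 + 33/25) = -(-90)*33*(1/25)/(-3 + 33*(1/25)) = -(-90)*33/(25*(-3 + 33/25)) = -(-90)*33/(25*(-42/25)) = -(-90)*33*(-25)/(25*42) = -3*165/7 = -495/7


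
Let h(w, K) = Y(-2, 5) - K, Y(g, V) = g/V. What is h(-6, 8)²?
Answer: 1764/25 ≈ 70.560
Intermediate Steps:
h(w, K) = -⅖ - K (h(w, K) = -2/5 - K = -2*⅕ - K = -⅖ - K)
h(-6, 8)² = (-⅖ - 1*8)² = (-⅖ - 8)² = (-42/5)² = 1764/25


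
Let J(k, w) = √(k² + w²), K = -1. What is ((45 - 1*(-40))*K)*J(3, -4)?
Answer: -425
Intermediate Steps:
((45 - 1*(-40))*K)*J(3, -4) = ((45 - 1*(-40))*(-1))*√(3² + (-4)²) = ((45 + 40)*(-1))*√(9 + 16) = (85*(-1))*√25 = -85*5 = -425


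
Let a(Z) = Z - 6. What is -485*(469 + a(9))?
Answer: -228920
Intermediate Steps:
a(Z) = -6 + Z
-485*(469 + a(9)) = -485*(469 + (-6 + 9)) = -485*(469 + 3) = -485*472 = -228920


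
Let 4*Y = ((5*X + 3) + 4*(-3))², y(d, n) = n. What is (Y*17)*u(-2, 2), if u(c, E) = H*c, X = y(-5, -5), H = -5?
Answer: 49130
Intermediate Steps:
X = -5
u(c, E) = -5*c
Y = 289 (Y = ((5*(-5) + 3) + 4*(-3))²/4 = ((-25 + 3) - 12)²/4 = (-22 - 12)²/4 = (¼)*(-34)² = (¼)*1156 = 289)
(Y*17)*u(-2, 2) = (289*17)*(-5*(-2)) = 4913*10 = 49130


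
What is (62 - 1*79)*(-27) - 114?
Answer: 345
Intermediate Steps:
(62 - 1*79)*(-27) - 114 = (62 - 79)*(-27) - 114 = -17*(-27) - 114 = 459 - 114 = 345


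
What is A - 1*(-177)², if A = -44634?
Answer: -75963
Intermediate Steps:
A - 1*(-177)² = -44634 - 1*(-177)² = -44634 - 1*31329 = -44634 - 31329 = -75963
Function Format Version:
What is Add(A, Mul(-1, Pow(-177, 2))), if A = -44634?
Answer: -75963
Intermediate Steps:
Add(A, Mul(-1, Pow(-177, 2))) = Add(-44634, Mul(-1, Pow(-177, 2))) = Add(-44634, Mul(-1, 31329)) = Add(-44634, -31329) = -75963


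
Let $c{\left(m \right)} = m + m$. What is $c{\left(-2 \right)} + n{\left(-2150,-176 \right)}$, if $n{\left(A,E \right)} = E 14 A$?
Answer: $5297596$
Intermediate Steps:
$c{\left(m \right)} = 2 m$
$n{\left(A,E \right)} = 14 A E$ ($n{\left(A,E \right)} = 14 E A = 14 A E$)
$c{\left(-2 \right)} + n{\left(-2150,-176 \right)} = 2 \left(-2\right) + 14 \left(-2150\right) \left(-176\right) = -4 + 5297600 = 5297596$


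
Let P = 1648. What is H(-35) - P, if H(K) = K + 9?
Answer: -1674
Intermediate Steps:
H(K) = 9 + K
H(-35) - P = (9 - 35) - 1*1648 = -26 - 1648 = -1674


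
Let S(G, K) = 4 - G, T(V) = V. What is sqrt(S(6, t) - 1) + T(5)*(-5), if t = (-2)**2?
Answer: -25 + I*sqrt(3) ≈ -25.0 + 1.732*I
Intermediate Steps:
t = 4
sqrt(S(6, t) - 1) + T(5)*(-5) = sqrt((4 - 1*6) - 1) + 5*(-5) = sqrt((4 - 6) - 1) - 25 = sqrt(-2 - 1) - 25 = sqrt(-3) - 25 = I*sqrt(3) - 25 = -25 + I*sqrt(3)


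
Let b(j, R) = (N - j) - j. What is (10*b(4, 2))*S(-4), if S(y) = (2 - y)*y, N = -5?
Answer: 3120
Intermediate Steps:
b(j, R) = -5 - 2*j (b(j, R) = (-5 - j) - j = -5 - 2*j)
S(y) = y*(2 - y)
(10*b(4, 2))*S(-4) = (10*(-5 - 2*4))*(-4*(2 - 1*(-4))) = (10*(-5 - 8))*(-4*(2 + 4)) = (10*(-13))*(-4*6) = -130*(-24) = 3120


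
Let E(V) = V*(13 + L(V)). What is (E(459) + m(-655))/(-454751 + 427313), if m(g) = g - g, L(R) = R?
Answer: -2124/269 ≈ -7.8959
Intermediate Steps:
m(g) = 0
E(V) = V*(13 + V)
(E(459) + m(-655))/(-454751 + 427313) = (459*(13 + 459) + 0)/(-454751 + 427313) = (459*472 + 0)/(-27438) = (216648 + 0)*(-1/27438) = 216648*(-1/27438) = -2124/269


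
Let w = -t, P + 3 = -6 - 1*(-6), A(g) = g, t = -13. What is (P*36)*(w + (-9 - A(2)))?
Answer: -216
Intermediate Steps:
P = -3 (P = -3 + (-6 - 1*(-6)) = -3 + (-6 + 6) = -3 + 0 = -3)
w = 13 (w = -1*(-13) = 13)
(P*36)*(w + (-9 - A(2))) = (-3*36)*(13 + (-9 - 1*2)) = -108*(13 + (-9 - 2)) = -108*(13 - 11) = -108*2 = -216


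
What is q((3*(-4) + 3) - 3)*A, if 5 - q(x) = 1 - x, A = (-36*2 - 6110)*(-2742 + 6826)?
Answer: 201978304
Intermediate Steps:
A = -25247288 (A = (-72 - 6110)*4084 = -6182*4084 = -25247288)
q(x) = 4 + x (q(x) = 5 - (1 - x) = 5 + (-1 + x) = 4 + x)
q((3*(-4) + 3) - 3)*A = (4 + ((3*(-4) + 3) - 3))*(-25247288) = (4 + ((-12 + 3) - 3))*(-25247288) = (4 + (-9 - 3))*(-25247288) = (4 - 12)*(-25247288) = -8*(-25247288) = 201978304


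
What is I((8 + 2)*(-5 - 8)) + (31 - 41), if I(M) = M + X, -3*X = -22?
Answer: -398/3 ≈ -132.67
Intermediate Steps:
X = 22/3 (X = -⅓*(-22) = 22/3 ≈ 7.3333)
I(M) = 22/3 + M (I(M) = M + 22/3 = 22/3 + M)
I((8 + 2)*(-5 - 8)) + (31 - 41) = (22/3 + (8 + 2)*(-5 - 8)) + (31 - 41) = (22/3 + 10*(-13)) - 10 = (22/3 - 130) - 10 = -368/3 - 10 = -398/3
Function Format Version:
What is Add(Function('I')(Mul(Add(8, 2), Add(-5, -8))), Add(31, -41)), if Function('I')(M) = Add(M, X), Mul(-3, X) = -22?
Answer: Rational(-398, 3) ≈ -132.67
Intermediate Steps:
X = Rational(22, 3) (X = Mul(Rational(-1, 3), -22) = Rational(22, 3) ≈ 7.3333)
Function('I')(M) = Add(Rational(22, 3), M) (Function('I')(M) = Add(M, Rational(22, 3)) = Add(Rational(22, 3), M))
Add(Function('I')(Mul(Add(8, 2), Add(-5, -8))), Add(31, -41)) = Add(Add(Rational(22, 3), Mul(Add(8, 2), Add(-5, -8))), Add(31, -41)) = Add(Add(Rational(22, 3), Mul(10, -13)), -10) = Add(Add(Rational(22, 3), -130), -10) = Add(Rational(-368, 3), -10) = Rational(-398, 3)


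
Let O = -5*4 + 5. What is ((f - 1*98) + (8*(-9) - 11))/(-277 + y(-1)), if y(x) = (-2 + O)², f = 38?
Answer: -143/12 ≈ -11.917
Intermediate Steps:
O = -15 (O = -20 + 5 = -15)
y(x) = 289 (y(x) = (-2 - 15)² = (-17)² = 289)
((f - 1*98) + (8*(-9) - 11))/(-277 + y(-1)) = ((38 - 1*98) + (8*(-9) - 11))/(-277 + 289) = ((38 - 98) + (-72 - 11))/12 = (-60 - 83)*(1/12) = -143*1/12 = -143/12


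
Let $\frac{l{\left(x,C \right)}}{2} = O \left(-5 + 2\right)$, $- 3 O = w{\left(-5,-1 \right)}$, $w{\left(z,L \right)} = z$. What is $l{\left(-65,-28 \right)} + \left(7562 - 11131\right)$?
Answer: $-3579$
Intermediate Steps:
$O = \frac{5}{3}$ ($O = \left(- \frac{1}{3}\right) \left(-5\right) = \frac{5}{3} \approx 1.6667$)
$l{\left(x,C \right)} = -10$ ($l{\left(x,C \right)} = 2 \frac{5 \left(-5 + 2\right)}{3} = 2 \cdot \frac{5}{3} \left(-3\right) = 2 \left(-5\right) = -10$)
$l{\left(-65,-28 \right)} + \left(7562 - 11131\right) = -10 + \left(7562 - 11131\right) = -10 - 3569 = -3579$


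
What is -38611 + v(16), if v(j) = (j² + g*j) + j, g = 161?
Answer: -35763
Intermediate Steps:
v(j) = j² + 162*j (v(j) = (j² + 161*j) + j = j² + 162*j)
-38611 + v(16) = -38611 + 16*(162 + 16) = -38611 + 16*178 = -38611 + 2848 = -35763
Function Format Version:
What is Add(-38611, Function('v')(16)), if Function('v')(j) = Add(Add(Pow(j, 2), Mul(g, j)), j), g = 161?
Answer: -35763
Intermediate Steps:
Function('v')(j) = Add(Pow(j, 2), Mul(162, j)) (Function('v')(j) = Add(Add(Pow(j, 2), Mul(161, j)), j) = Add(Pow(j, 2), Mul(162, j)))
Add(-38611, Function('v')(16)) = Add(-38611, Mul(16, Add(162, 16))) = Add(-38611, Mul(16, 178)) = Add(-38611, 2848) = -35763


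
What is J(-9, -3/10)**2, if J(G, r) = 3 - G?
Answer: 144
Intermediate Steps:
J(-9, -3/10)**2 = (3 - 1*(-9))**2 = (3 + 9)**2 = 12**2 = 144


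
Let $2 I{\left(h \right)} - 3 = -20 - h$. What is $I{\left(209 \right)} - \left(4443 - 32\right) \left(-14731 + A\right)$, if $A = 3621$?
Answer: $49006097$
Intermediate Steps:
$I{\left(h \right)} = - \frac{17}{2} - \frac{h}{2}$ ($I{\left(h \right)} = \frac{3}{2} + \frac{-20 - h}{2} = \frac{3}{2} - \left(10 + \frac{h}{2}\right) = - \frac{17}{2} - \frac{h}{2}$)
$I{\left(209 \right)} - \left(4443 - 32\right) \left(-14731 + A\right) = \left(- \frac{17}{2} - \frac{209}{2}\right) - \left(4443 - 32\right) \left(-14731 + 3621\right) = \left(- \frac{17}{2} - \frac{209}{2}\right) - 4411 \left(-11110\right) = -113 - -49006210 = -113 + 49006210 = 49006097$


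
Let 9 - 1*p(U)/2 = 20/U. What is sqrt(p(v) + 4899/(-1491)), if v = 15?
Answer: sqrt(5313)/21 ≈ 3.4710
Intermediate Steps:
p(U) = 18 - 40/U
sqrt(p(v) + 4899/(-1491)) = sqrt((18 - 40/15) + 4899/(-1491)) = sqrt((18 - 40*1/15) + 4899*(-1/1491)) = sqrt((18 - 8/3) - 23/7) = sqrt(46/3 - 23/7) = sqrt(253/21) = sqrt(5313)/21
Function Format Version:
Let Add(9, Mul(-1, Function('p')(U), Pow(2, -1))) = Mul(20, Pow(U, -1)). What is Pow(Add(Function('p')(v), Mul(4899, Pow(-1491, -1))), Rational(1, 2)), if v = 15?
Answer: Mul(Rational(1, 21), Pow(5313, Rational(1, 2))) ≈ 3.4710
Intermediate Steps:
Function('p')(U) = Add(18, Mul(-40, Pow(U, -1))) (Function('p')(U) = Add(18, Mul(-2, Mul(20, Pow(U, -1)))) = Add(18, Mul(-40, Pow(U, -1))))
Pow(Add(Function('p')(v), Mul(4899, Pow(-1491, -1))), Rational(1, 2)) = Pow(Add(Add(18, Mul(-40, Pow(15, -1))), Mul(4899, Pow(-1491, -1))), Rational(1, 2)) = Pow(Add(Add(18, Mul(-40, Rational(1, 15))), Mul(4899, Rational(-1, 1491))), Rational(1, 2)) = Pow(Add(Add(18, Rational(-8, 3)), Rational(-23, 7)), Rational(1, 2)) = Pow(Add(Rational(46, 3), Rational(-23, 7)), Rational(1, 2)) = Pow(Rational(253, 21), Rational(1, 2)) = Mul(Rational(1, 21), Pow(5313, Rational(1, 2)))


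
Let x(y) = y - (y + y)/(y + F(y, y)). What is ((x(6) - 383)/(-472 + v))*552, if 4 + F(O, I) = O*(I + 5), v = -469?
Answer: 3539424/15997 ≈ 221.26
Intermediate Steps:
F(O, I) = -4 + O*(5 + I) (F(O, I) = -4 + O*(I + 5) = -4 + O*(5 + I))
x(y) = y - 2*y/(-4 + y² + 6*y) (x(y) = y - (y + y)/(y + (-4 + 5*y + y*y)) = y - 2*y/(y + (-4 + 5*y + y²)) = y - 2*y/(y + (-4 + y² + 5*y)) = y - 2*y/(-4 + y² + 6*y))
((x(6) - 383)/(-472 + v))*552 = ((6*(-6 + 6² + 6*6)/(-4 + 6² + 6*6) - 383)/(-472 - 469))*552 = ((6*(-6 + 36 + 36)/(-4 + 36 + 36) - 383)/(-941))*552 = ((6*66/68 - 383)*(-1/941))*552 = ((6*(1/68)*66 - 383)*(-1/941))*552 = ((99/17 - 383)*(-1/941))*552 = -6412/17*(-1/941)*552 = (6412/15997)*552 = 3539424/15997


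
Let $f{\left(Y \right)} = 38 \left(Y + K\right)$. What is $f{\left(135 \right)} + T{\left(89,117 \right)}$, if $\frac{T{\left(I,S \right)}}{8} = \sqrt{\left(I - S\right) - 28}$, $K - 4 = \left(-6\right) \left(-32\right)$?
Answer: $12578 + 16 i \sqrt{14} \approx 12578.0 + 59.867 i$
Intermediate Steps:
$K = 196$ ($K = 4 - -192 = 4 + 192 = 196$)
$f{\left(Y \right)} = 7448 + 38 Y$ ($f{\left(Y \right)} = 38 \left(Y + 196\right) = 38 \left(196 + Y\right) = 7448 + 38 Y$)
$T{\left(I,S \right)} = 8 \sqrt{-28 + I - S}$ ($T{\left(I,S \right)} = 8 \sqrt{\left(I - S\right) - 28} = 8 \sqrt{-28 + I - S}$)
$f{\left(135 \right)} + T{\left(89,117 \right)} = \left(7448 + 38 \cdot 135\right) + 8 \sqrt{-28 + 89 - 117} = \left(7448 + 5130\right) + 8 \sqrt{-28 + 89 - 117} = 12578 + 8 \sqrt{-56} = 12578 + 8 \cdot 2 i \sqrt{14} = 12578 + 16 i \sqrt{14}$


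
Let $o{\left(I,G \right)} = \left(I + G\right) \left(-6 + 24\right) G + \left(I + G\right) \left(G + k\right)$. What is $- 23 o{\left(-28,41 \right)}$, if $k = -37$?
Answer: $-221858$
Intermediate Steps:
$o{\left(I,G \right)} = G \left(18 G + 18 I\right) + \left(-37 + G\right) \left(G + I\right)$ ($o{\left(I,G \right)} = \left(I + G\right) \left(-6 + 24\right) G + \left(I + G\right) \left(G - 37\right) = \left(G + I\right) 18 G + \left(G + I\right) \left(-37 + G\right) = \left(18 G + 18 I\right) G + \left(-37 + G\right) \left(G + I\right) = G \left(18 G + 18 I\right) + \left(-37 + G\right) \left(G + I\right)$)
$- 23 o{\left(-28,41 \right)} = - 23 \left(\left(-37\right) 41 - -1036 + 19 \cdot 41^{2} + 19 \cdot 41 \left(-28\right)\right) = - 23 \left(-1517 + 1036 + 19 \cdot 1681 - 21812\right) = - 23 \left(-1517 + 1036 + 31939 - 21812\right) = \left(-23\right) 9646 = -221858$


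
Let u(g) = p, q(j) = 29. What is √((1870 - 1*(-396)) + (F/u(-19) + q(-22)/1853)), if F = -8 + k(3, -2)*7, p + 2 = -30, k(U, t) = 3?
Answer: 5*√19914795078/14824 ≈ 47.598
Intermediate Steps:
p = -32 (p = -2 - 30 = -32)
F = 13 (F = -8 + 3*7 = -8 + 21 = 13)
u(g) = -32
√((1870 - 1*(-396)) + (F/u(-19) + q(-22)/1853)) = √((1870 - 1*(-396)) + (13/(-32) + 29/1853)) = √((1870 + 396) + (13*(-1/32) + 29*(1/1853))) = √(2266 + (-13/32 + 29/1853)) = √(2266 - 23161/59296) = √(134341575/59296) = 5*√19914795078/14824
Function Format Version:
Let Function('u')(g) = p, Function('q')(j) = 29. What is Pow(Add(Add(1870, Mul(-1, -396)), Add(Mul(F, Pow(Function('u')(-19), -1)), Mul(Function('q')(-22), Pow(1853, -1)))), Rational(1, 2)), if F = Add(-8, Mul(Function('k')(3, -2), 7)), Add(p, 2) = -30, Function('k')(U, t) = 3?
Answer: Mul(Rational(5, 14824), Pow(19914795078, Rational(1, 2))) ≈ 47.598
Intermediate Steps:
p = -32 (p = Add(-2, -30) = -32)
F = 13 (F = Add(-8, Mul(3, 7)) = Add(-8, 21) = 13)
Function('u')(g) = -32
Pow(Add(Add(1870, Mul(-1, -396)), Add(Mul(F, Pow(Function('u')(-19), -1)), Mul(Function('q')(-22), Pow(1853, -1)))), Rational(1, 2)) = Pow(Add(Add(1870, Mul(-1, -396)), Add(Mul(13, Pow(-32, -1)), Mul(29, Pow(1853, -1)))), Rational(1, 2)) = Pow(Add(Add(1870, 396), Add(Mul(13, Rational(-1, 32)), Mul(29, Rational(1, 1853)))), Rational(1, 2)) = Pow(Add(2266, Add(Rational(-13, 32), Rational(29, 1853))), Rational(1, 2)) = Pow(Add(2266, Rational(-23161, 59296)), Rational(1, 2)) = Pow(Rational(134341575, 59296), Rational(1, 2)) = Mul(Rational(5, 14824), Pow(19914795078, Rational(1, 2)))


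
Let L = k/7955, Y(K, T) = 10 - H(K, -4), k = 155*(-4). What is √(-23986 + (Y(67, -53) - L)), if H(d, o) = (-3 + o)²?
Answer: I*√60813828741/1591 ≈ 155.0*I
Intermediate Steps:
k = -620
Y(K, T) = -39 (Y(K, T) = 10 - (-3 - 4)² = 10 - 1*(-7)² = 10 - 1*49 = 10 - 49 = -39)
L = -124/1591 (L = -620/7955 = -620*1/7955 = -124/1591 ≈ -0.077938)
√(-23986 + (Y(67, -53) - L)) = √(-23986 + (-39 - 1*(-124/1591))) = √(-23986 + (-39 + 124/1591)) = √(-23986 - 61925/1591) = √(-38223651/1591) = I*√60813828741/1591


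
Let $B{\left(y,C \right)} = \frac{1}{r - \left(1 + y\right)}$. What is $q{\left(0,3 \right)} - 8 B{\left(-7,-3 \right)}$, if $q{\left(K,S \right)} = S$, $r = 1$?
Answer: $\frac{13}{7} \approx 1.8571$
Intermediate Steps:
$B{\left(y,C \right)} = - \frac{1}{y}$ ($B{\left(y,C \right)} = \frac{1}{1 - \left(1 + y\right)} = \frac{1}{\left(-1\right) y} = - \frac{1}{y}$)
$q{\left(0,3 \right)} - 8 B{\left(-7,-3 \right)} = 3 - 8 \left(- \frac{1}{-7}\right) = 3 - 8 \left(\left(-1\right) \left(- \frac{1}{7}\right)\right) = 3 - \frac{8}{7} = \frac{13}{7}$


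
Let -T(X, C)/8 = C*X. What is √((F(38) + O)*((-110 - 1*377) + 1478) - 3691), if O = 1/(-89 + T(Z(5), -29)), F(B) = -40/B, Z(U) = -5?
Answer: I*√2666536900030/23731 ≈ 68.811*I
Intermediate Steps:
T(X, C) = -8*C*X
O = -1/1249 (O = 1/(-89 - 8*(-29)*(-5)) = 1/(-89 - 1160) = 1/(-1249) = -1/1249 ≈ -0.00080064)
√((F(38) + O)*((-110 - 1*377) + 1478) - 3691) = √((-40/38 - 1/1249)*((-110 - 1*377) + 1478) - 3691) = √((-40*1/38 - 1/1249)*((-110 - 377) + 1478) - 3691) = √((-20/19 - 1/1249)*(-487 + 1478) - 3691) = √(-24999/23731*991 - 3691) = √(-24774009/23731 - 3691) = √(-112365130/23731) = I*√2666536900030/23731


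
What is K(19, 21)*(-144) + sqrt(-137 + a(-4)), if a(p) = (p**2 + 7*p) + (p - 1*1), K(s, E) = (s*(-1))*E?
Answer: 57456 + I*sqrt(154) ≈ 57456.0 + 12.41*I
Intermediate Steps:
K(s, E) = -E*s (K(s, E) = (-s)*E = -E*s)
a(p) = -1 + p**2 + 8*p (a(p) = (p**2 + 7*p) + (p - 1) = (p**2 + 7*p) + (-1 + p) = -1 + p**2 + 8*p)
K(19, 21)*(-144) + sqrt(-137 + a(-4)) = -1*21*19*(-144) + sqrt(-137 + (-1 + (-4)**2 + 8*(-4))) = -399*(-144) + sqrt(-137 + (-1 + 16 - 32)) = 57456 + sqrt(-137 - 17) = 57456 + sqrt(-154) = 57456 + I*sqrt(154)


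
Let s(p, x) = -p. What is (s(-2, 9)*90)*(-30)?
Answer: -5400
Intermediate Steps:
(s(-2, 9)*90)*(-30) = (-1*(-2)*90)*(-30) = (2*90)*(-30) = 180*(-30) = -5400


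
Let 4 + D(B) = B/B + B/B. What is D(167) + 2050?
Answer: 2048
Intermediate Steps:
D(B) = -2 (D(B) = -4 + (B/B + B/B) = -4 + (1 + 1) = -4 + 2 = -2)
D(167) + 2050 = -2 + 2050 = 2048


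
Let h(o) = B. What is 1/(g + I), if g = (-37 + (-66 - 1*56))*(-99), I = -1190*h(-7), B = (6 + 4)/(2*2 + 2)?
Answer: 3/41273 ≈ 7.2687e-5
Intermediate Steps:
B = 5/3 (B = 10/(4 + 2) = 10/6 = 10*(⅙) = 5/3 ≈ 1.6667)
h(o) = 5/3
I = -5950/3 (I = -1190*5/3 = -5950/3 ≈ -1983.3)
g = 15741 (g = (-37 + (-66 - 56))*(-99) = (-37 - 122)*(-99) = -159*(-99) = 15741)
1/(g + I) = 1/(15741 - 5950/3) = 1/(41273/3) = 3/41273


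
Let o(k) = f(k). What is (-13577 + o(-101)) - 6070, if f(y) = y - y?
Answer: -19647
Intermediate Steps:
f(y) = 0
o(k) = 0
(-13577 + o(-101)) - 6070 = (-13577 + 0) - 6070 = -13577 - 6070 = -19647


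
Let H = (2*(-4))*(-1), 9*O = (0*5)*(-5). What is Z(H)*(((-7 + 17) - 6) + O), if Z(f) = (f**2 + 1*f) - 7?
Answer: 260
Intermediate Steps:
O = 0 (O = ((0*5)*(-5))/9 = (0*(-5))/9 = (1/9)*0 = 0)
H = 8 (H = -8*(-1) = 8)
Z(f) = -7 + f + f**2 (Z(f) = (f**2 + f) - 7 = (f + f**2) - 7 = -7 + f + f**2)
Z(H)*(((-7 + 17) - 6) + O) = (-7 + 8 + 8**2)*(((-7 + 17) - 6) + 0) = (-7 + 8 + 64)*((10 - 6) + 0) = 65*(4 + 0) = 65*4 = 260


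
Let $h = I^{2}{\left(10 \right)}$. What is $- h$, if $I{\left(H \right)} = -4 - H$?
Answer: $-196$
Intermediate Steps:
$h = 196$ ($h = \left(-4 - 10\right)^{2} = \left(-14\right)^{2} = 196$)
$- h = \left(-1\right) 196 = -196$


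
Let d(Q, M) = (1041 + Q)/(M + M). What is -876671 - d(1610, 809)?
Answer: -1418456329/1618 ≈ -8.7667e+5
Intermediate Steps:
d(Q, M) = (1041 + Q)/(2*M) (d(Q, M) = (1041 + Q)/((2*M)) = (1041 + Q)*(1/(2*M)) = (1041 + Q)/(2*M))
-876671 - d(1610, 809) = -876671 - (1041 + 1610)/(2*809) = -876671 - 2651/(2*809) = -876671 - 1*2651/1618 = -876671 - 2651/1618 = -1418456329/1618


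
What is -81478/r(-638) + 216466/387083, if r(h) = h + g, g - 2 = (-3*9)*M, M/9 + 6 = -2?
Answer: -15627805573/253152282 ≈ -61.733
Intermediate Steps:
M = -72 (M = -54 + 9*(-2) = -54 - 18 = -72)
g = 1946 (g = 2 - 3*9*(-72) = 2 - 27*(-72) = 2 + 1944 = 1946)
r(h) = 1946 + h (r(h) = h + 1946 = 1946 + h)
-81478/r(-638) + 216466/387083 = -81478/(1946 - 638) + 216466/387083 = -81478/1308 + 216466*(1/387083) = -81478*1/1308 + 216466/387083 = -40739/654 + 216466/387083 = -15627805573/253152282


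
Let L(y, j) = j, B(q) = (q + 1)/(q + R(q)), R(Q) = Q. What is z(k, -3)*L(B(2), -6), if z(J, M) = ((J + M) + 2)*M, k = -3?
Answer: -72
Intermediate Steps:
B(q) = (1 + q)/(2*q) (B(q) = (q + 1)/(q + q) = (1 + q)/((2*q)) = (1 + q)*(1/(2*q)) = (1 + q)/(2*q))
z(J, M) = M*(2 + J + M) (z(J, M) = (2 + J + M)*M = M*(2 + J + M))
z(k, -3)*L(B(2), -6) = -3*(2 - 3 - 3)*(-6) = -3*(-4)*(-6) = 12*(-6) = -72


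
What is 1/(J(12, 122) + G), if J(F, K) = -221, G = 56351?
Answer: 1/56130 ≈ 1.7816e-5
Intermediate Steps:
1/(J(12, 122) + G) = 1/(-221 + 56351) = 1/56130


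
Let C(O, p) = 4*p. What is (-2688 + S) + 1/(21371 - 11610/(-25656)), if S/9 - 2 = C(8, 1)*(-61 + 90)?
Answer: -148590917930/91384331 ≈ -1626.0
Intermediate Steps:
S = 1062 (S = 18 + 9*((4*1)*(-61 + 90)) = 18 + 9*(4*29) = 18 + 9*116 = 18 + 1044 = 1062)
(-2688 + S) + 1/(21371 - 11610/(-25656)) = (-2688 + 1062) + 1/(21371 - 11610/(-25656)) = -1626 + 1/(21371 - 11610*(-1/25656)) = -1626 + 1/(21371 + 1935/4276) = -1626 + 1/(91384331/4276) = -1626 + 4276/91384331 = -148590917930/91384331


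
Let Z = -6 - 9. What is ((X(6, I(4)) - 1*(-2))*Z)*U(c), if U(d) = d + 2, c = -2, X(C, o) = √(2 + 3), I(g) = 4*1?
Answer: 0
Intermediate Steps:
I(g) = 4
X(C, o) = √5
Z = -15
U(d) = 2 + d
((X(6, I(4)) - 1*(-2))*Z)*U(c) = ((√5 - 1*(-2))*(-15))*(2 - 2) = ((√5 + 2)*(-15))*0 = ((2 + √5)*(-15))*0 = (-30 - 15*√5)*0 = 0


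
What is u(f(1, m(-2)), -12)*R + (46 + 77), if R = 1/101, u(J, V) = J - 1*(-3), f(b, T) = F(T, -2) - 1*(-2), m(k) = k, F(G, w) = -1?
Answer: 12427/101 ≈ 123.04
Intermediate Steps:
f(b, T) = 1 (f(b, T) = -1 - 1*(-2) = -1 + 2 = 1)
u(J, V) = 3 + J (u(J, V) = J + 3 = 3 + J)
R = 1/101 ≈ 0.0099010
u(f(1, m(-2)), -12)*R + (46 + 77) = (3 + 1)*(1/101) + (46 + 77) = 4*(1/101) + 123 = 4/101 + 123 = 12427/101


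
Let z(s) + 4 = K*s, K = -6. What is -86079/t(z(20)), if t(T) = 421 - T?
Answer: -86079/545 ≈ -157.94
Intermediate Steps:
z(s) = -4 - 6*s
-86079/t(z(20)) = -86079/(421 - (-4 - 6*20)) = -86079/(421 - (-4 - 120)) = -86079/(421 - 1*(-124)) = -86079/(421 + 124) = -86079/545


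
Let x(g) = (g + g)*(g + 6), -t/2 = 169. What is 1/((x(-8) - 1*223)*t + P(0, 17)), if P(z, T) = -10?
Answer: 1/64548 ≈ 1.5492e-5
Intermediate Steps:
t = -338 (t = -2*169 = -338)
x(g) = 2*g*(6 + g) (x(g) = (2*g)*(6 + g) = 2*g*(6 + g))
1/((x(-8) - 1*223)*t + P(0, 17)) = 1/((2*(-8)*(6 - 8) - 1*223)*(-338) - 10) = 1/((2*(-8)*(-2) - 223)*(-338) - 10) = 1/((32 - 223)*(-338) - 10) = 1/(-191*(-338) - 10) = 1/(64558 - 10) = 1/64548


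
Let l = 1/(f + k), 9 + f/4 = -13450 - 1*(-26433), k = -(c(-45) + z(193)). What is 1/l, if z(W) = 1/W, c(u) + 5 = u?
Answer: 10025577/193 ≈ 51946.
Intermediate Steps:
c(u) = -5 + u
k = 9649/193 (k = -((-5 - 45) + 1/193) = -(-50 + 1/193) = -1*(-9649/193) = 9649/193 ≈ 49.995)
f = 51896 (f = -36 + 4*(-13450 - 1*(-26433)) = -36 + 4*(-13450 + 26433) = -36 + 4*12983 = -36 + 51932 = 51896)
l = 193/10025577 (l = 1/(51896 + 9649/193) = 1/(10025577/193) = 193/10025577 ≈ 1.9251e-5)
1/l = 1/(193/10025577) = 10025577/193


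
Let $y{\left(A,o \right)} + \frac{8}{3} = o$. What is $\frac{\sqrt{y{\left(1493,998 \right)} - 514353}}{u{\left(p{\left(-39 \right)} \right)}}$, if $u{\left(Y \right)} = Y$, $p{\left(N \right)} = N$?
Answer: $- \frac{i \sqrt{4620219}}{117} \approx - 18.372 i$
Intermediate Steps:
$y{\left(A,o \right)} = - \frac{8}{3} + o$
$\frac{\sqrt{y{\left(1493,998 \right)} - 514353}}{u{\left(p{\left(-39 \right)} \right)}} = \frac{\sqrt{\left(- \frac{8}{3} + 998\right) - 514353}}{-39} = \sqrt{\frac{2986}{3} - 514353} \left(- \frac{1}{39}\right) = \sqrt{- \frac{1540073}{3}} \left(- \frac{1}{39}\right) = \frac{i \sqrt{4620219}}{3} \left(- \frac{1}{39}\right) = - \frac{i \sqrt{4620219}}{117}$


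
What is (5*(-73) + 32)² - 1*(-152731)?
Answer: 263620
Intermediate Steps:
(5*(-73) + 32)² - 1*(-152731) = (-365 + 32)² + 152731 = (-333)² + 152731 = 110889 + 152731 = 263620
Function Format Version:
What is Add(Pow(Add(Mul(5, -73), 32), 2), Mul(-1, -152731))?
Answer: 263620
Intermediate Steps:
Add(Pow(Add(Mul(5, -73), 32), 2), Mul(-1, -152731)) = Add(Pow(Add(-365, 32), 2), 152731) = Add(Pow(-333, 2), 152731) = Add(110889, 152731) = 263620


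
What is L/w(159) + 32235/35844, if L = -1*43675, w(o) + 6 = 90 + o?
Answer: -519217865/2903364 ≈ -178.83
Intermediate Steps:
w(o) = 84 + o (w(o) = -6 + (90 + o) = 84 + o)
L = -43675
L/w(159) + 32235/35844 = -43675/(84 + 159) + 32235/35844 = -43675/243 + 32235*(1/35844) = -43675*1/243 + 10745/11948 = -43675/243 + 10745/11948 = -519217865/2903364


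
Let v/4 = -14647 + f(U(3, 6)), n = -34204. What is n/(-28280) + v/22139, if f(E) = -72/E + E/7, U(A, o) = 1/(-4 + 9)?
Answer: -235086563/156522730 ≈ -1.5019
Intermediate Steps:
U(A, o) = ⅕ (U(A, o) = 1/5 = ⅕)
f(E) = -72/E + E/7 (f(E) = -72/E + E*(⅐) = -72/E + E/7)
v = -2100976/35 (v = 4*(-14647 + (-72/⅕ + (⅐)*(⅕))) = 4*(-14647 + (-72*5 + 1/35)) = 4*(-14647 + (-360 + 1/35)) = 4*(-14647 - 12599/35) = 4*(-525244/35) = -2100976/35 ≈ -60028.)
n/(-28280) + v/22139 = -34204/(-28280) - 2100976/35/22139 = -34204*(-1/28280) - 2100976/35*1/22139 = 8551/7070 - 2100976/774865 = -235086563/156522730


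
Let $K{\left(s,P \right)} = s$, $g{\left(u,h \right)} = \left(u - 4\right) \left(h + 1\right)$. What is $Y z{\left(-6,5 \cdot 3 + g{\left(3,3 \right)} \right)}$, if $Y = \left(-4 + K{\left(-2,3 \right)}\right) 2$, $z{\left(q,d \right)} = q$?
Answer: $72$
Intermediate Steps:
$g{\left(u,h \right)} = \left(1 + h\right) \left(-4 + u\right)$ ($g{\left(u,h \right)} = \left(-4 + u\right) \left(1 + h\right) = \left(1 + h\right) \left(-4 + u\right)$)
$Y = -12$ ($Y = \left(-4 - 2\right) 2 = \left(-6\right) 2 = -12$)
$Y z{\left(-6,5 \cdot 3 + g{\left(3,3 \right)} \right)} = \left(-12\right) \left(-6\right) = 72$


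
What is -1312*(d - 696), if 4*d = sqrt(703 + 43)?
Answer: 913152 - 328*sqrt(746) ≈ 9.0419e+5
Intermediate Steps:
d = sqrt(746)/4 (d = sqrt(703 + 43)/4 = sqrt(746)/4 ≈ 6.8282)
-1312*(d - 696) = -1312*(sqrt(746)/4 - 696) = -1312*(-696 + sqrt(746)/4) = 913152 - 328*sqrt(746)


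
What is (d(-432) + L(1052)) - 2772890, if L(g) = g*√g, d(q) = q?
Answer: -2773322 + 2104*√263 ≈ -2.7392e+6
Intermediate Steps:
L(g) = g^(3/2)
(d(-432) + L(1052)) - 2772890 = (-432 + 1052^(3/2)) - 2772890 = (-432 + 2104*√263) - 2772890 = -2773322 + 2104*√263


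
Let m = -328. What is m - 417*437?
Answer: -182557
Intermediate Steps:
m - 417*437 = -328 - 417*437 = -328 - 182229 = -182557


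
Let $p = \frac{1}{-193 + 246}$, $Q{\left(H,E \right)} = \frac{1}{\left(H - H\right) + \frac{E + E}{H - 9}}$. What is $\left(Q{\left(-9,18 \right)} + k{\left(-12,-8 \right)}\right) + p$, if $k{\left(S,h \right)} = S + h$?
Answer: $- \frac{2171}{106} \approx -20.481$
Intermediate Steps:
$Q{\left(H,E \right)} = \frac{-9 + H}{2 E}$ ($Q{\left(H,E \right)} = \frac{1}{0 + \frac{2 E}{-9 + H}} = \frac{1}{2 E \frac{1}{-9 + H}} = \frac{-9 + H}{2 E}$)
$p = \frac{1}{53} \approx 0.018868$
$\left(Q{\left(-9,18 \right)} + k{\left(-12,-8 \right)}\right) + p = \left(\frac{-9 - 9}{2 \cdot 18} - 20\right) + \frac{1}{53} = \left(\frac{1}{2} \cdot \frac{1}{18} \left(-18\right) - 20\right) + \frac{1}{53} = \left(- \frac{1}{2} - 20\right) + \frac{1}{53} = - \frac{41}{2} + \frac{1}{53} = - \frac{2171}{106}$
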